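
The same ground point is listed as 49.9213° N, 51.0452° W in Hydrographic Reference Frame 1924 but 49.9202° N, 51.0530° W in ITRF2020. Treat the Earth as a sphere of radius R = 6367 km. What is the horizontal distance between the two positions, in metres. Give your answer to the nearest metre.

571 m

Δφ = 49.9202° − 49.9213° = -0.0011°; Δλ = -51.0530° − -51.0452° = -0.0078°.
1° along a meridian = πR/180 = 111125 m.
ΔN = Δφ × 111125 = -122.2 m; ΔE = Δλ × 111125 × cos(49.9213°) = -0.0078 × 111125 × 0.643839 = -558.1 m.
Distance = √(ΔE² + ΔN²) = √((-558.1)² + (-122.2)²) = 571.3 m.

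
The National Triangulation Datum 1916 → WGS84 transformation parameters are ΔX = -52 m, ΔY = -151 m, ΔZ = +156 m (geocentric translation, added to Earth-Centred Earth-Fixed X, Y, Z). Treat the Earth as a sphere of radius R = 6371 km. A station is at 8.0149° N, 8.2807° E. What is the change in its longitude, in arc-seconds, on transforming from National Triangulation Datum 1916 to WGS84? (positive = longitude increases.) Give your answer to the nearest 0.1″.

Δλ = -4.6″

sin φ = 0.139431, cos φ = 0.990232, sin λ = 0.144023, cos λ = 0.989574.
East component: ΔE = −sin λ·ΔX + cos λ·ΔY = −(0.144023)(-52) + (0.989574)(-151) = -141.94 m.
1° of latitude spans πR/180 = 111195 m; at latitude φ, 1° of longitude spans that × cos φ = 110108.8 m, so Δλ = -141.94 / 110108.8 × 3600 = -4.641″.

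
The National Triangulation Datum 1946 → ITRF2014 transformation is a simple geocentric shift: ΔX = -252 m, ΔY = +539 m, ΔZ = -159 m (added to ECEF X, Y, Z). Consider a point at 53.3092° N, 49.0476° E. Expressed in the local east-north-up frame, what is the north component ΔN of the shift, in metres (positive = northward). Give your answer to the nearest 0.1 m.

ΔN = -289.0 m

At φ = 53.3092°, λ = 49.0476°: sin φ = 0.801872, cos φ = 0.597496, sin λ = 0.755254, cos λ = 0.655432.
ΔN = −sin φ cos λ·ΔX − sin φ sin λ·ΔY + cos φ·ΔZ = −(0.801872)(0.655432)(-252) − (0.801872)(0.755254)(539) + (0.597496)(-159) = -288.99 m.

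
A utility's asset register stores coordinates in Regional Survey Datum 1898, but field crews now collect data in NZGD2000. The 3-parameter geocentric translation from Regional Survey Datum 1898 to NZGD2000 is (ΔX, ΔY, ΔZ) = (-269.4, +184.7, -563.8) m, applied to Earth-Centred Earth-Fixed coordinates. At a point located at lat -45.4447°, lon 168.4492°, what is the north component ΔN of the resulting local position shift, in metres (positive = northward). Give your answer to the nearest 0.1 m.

The local north axis is (−sin φ cos λ, −sin φ sin λ, cos φ), giving ΔN = 188.080 + 26.354 − 395.561 = -181.13 m.

ΔN = -181.1 m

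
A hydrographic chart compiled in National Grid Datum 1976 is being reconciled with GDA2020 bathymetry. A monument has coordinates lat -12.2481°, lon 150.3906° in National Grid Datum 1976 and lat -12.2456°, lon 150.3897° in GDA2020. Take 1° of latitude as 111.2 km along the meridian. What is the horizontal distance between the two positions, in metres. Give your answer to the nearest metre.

295 m

Δφ = -12.2456° − -12.2481° = +0.0025°; Δλ = 150.3897° − 150.3906° = -0.0009°.
ΔN = Δφ × 111200 = 278.0 m; ΔE = Δλ × 111200 × cos(-12.2481°) = -0.0009 × 111200 × 0.977238 = -97.8 m.
Distance = √(ΔE² + ΔN²) = √((-97.8)² + 278.0²) = 294.7 m.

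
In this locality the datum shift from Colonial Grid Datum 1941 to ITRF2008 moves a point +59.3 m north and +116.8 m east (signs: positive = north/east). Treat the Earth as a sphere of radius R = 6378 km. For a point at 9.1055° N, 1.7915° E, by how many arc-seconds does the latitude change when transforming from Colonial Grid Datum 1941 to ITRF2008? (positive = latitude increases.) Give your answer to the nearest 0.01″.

Δφ = 1.92″

On a sphere of radius R, 1 rad of latitude = R, so Δφ = ΔN / R = 59.3 / 6378000 = 9.2976e-06 rad = 1.918″.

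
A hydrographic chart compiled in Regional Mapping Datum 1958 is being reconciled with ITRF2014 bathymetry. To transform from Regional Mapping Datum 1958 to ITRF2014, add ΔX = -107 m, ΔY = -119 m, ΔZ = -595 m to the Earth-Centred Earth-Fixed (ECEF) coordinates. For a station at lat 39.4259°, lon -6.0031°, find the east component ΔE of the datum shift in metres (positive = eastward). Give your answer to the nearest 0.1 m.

At φ = 39.4259°, λ = -6.0031°: sin φ = 0.635080, cos φ = 0.772447, sin λ = -0.104582, cos λ = 0.994516.
ΔE = −sin λ·ΔX + cos λ·ΔY = −(-0.104582)·(-107) + (0.994516)·(-119) = -129.54 m.

ΔE = -129.5 m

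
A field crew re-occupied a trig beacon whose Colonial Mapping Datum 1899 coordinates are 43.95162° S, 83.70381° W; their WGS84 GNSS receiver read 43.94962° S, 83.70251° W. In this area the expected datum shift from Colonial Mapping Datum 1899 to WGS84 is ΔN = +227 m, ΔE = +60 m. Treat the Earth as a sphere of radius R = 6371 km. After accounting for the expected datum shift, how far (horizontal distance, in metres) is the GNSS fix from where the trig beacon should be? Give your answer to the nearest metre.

44 m

Observed coordinate differences: Δφ = +0.00200°, Δλ = +0.00130°.
Converting to metres (1° lat = 111195 m, cos φ = 0.719926): observed ΔN = 222.4 m, observed ΔE = 104.1 m.
Subtracting the expected shift leaves a residual of 222.4 − (227) = -4.6 m north and 104.1 − (60) = 44.1 m east.
Residual distance = √((-4.6)² + 44.1²) = 44.3 m.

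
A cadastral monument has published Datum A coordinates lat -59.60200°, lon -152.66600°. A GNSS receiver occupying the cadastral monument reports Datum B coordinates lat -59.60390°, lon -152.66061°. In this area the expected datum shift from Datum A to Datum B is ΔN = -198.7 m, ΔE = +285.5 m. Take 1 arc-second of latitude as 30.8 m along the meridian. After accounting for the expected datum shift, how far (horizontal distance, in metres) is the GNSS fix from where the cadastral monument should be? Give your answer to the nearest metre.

21 m

Observed coordinate differences: Δφ = -0.00190°, Δλ = +0.00539°.
Converting to metres (1° lat = 110880 m, cos φ = 0.506004): observed ΔN = -210.7 m, observed ΔE = 302.4 m.
Subtracting the expected shift leaves a residual of -210.7 − (-198.7) = -12.0 m north and 302.4 − (285.5) = 16.9 m east.
Residual distance = √((-12.0)² + 16.9²) = 20.7 m.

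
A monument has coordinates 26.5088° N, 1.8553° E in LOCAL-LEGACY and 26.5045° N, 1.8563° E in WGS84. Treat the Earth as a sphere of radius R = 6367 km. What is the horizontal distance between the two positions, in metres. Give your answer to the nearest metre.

Δφ = 26.5045° − 26.5088° = -0.0043°; Δλ = 1.8563° − 1.8553° = +0.0010°.
1° along a meridian = πR/180 = 111125 m.
ΔN = Δφ × 111125 = -477.8 m; ΔE = Δλ × 111125 × cos(26.5088°) = +0.0010 × 111125 × 0.894866 = 99.4 m.
Distance = √(ΔE² + ΔN²) = √(99.4² + (-477.8)²) = 488.1 m.

488 m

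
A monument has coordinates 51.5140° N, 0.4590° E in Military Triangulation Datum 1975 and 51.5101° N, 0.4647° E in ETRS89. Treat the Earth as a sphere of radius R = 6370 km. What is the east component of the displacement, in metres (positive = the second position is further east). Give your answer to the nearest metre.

Δφ = 51.5101° − 51.5140° = -0.0039°; Δλ = 0.4647° − 0.4590° = +0.0057°.
1° along a meridian = πR/180 = 111177 m.
ΔN = Δφ × 111177 = -433.6 m; ΔE = Δλ × 111177 × cos(51.5140°) = +0.0057 × 111177 × 0.622323 = 394.4 m.

ΔE = 394 m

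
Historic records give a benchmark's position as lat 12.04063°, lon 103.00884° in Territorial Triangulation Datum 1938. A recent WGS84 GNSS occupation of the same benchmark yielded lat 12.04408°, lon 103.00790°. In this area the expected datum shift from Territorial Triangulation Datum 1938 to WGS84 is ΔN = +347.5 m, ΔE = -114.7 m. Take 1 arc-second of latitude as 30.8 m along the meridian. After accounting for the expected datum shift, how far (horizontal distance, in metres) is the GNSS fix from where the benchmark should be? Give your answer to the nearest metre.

37 m

Observed coordinate differences: Δφ = +0.00345°, Δλ = -0.00094°.
Converting to metres (1° lat = 110880 m, cos φ = 0.978000): observed ΔN = 382.5 m, observed ΔE = -101.9 m.
Subtracting the expected shift leaves a residual of 382.5 − (347.5) = 35.0 m north and -101.9 − (-114.7) = 12.8 m east.
Residual distance = √(35.0² + 12.8²) = 37.3 m.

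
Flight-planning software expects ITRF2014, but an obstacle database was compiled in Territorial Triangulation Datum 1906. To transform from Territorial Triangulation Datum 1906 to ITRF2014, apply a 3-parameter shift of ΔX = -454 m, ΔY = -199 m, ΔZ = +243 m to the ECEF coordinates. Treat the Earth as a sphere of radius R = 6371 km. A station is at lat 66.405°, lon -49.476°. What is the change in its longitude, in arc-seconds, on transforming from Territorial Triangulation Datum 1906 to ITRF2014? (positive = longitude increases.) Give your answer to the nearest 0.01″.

sin φ = 0.916398, cos φ = 0.400269, sin λ = -0.760134, cos λ = 0.649767.
East component: ΔE = −sin λ·ΔX + cos λ·ΔY = −(-0.760134)(-454) + (0.649767)(-199) = -474.40 m.
1° of latitude spans πR/180 = 111195 m; at latitude φ, 1° of longitude spans that × cos φ = 44507.9 m, so Δλ = -474.40 / 44507.9 × 3600 = -38.372″.

Δλ = -38.37″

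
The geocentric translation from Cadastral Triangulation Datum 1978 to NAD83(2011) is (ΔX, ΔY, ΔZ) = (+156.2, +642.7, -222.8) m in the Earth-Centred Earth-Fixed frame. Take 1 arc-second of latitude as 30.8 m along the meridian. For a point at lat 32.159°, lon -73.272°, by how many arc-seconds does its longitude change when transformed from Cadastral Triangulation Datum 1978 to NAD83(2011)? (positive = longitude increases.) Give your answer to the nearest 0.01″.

Δλ = 12.83″

sin φ = 0.532271, cos φ = 0.846574, sin λ = -0.957682, cos λ = 0.287829.
East component: ΔE = −sin λ·ΔX + cos λ·ΔY = −(-0.957682)(156.2) + (0.287829)(642.7) = 334.58 m.
1° of latitude spans 3600 × 30.80 = 110880 m; at latitude φ, 1° of longitude spans that × cos φ = 93868.2 m, so Δλ = 334.58 / 93868.2 × 3600 = 12.832″.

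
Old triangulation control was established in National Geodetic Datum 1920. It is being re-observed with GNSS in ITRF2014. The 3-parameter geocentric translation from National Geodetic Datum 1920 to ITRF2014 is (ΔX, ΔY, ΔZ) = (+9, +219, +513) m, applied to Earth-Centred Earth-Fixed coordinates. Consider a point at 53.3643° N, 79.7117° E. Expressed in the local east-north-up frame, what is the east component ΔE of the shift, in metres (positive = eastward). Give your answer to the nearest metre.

ΔE = 30 m

At φ = 53.3643°, λ = 79.7117°: sin φ = 0.802446, cos φ = 0.596725, sin λ = 0.983922, cos λ = 0.178601.
ΔE = −sin λ·ΔX + cos λ·ΔY = −(0.983922)·(9) + (0.178601)·(219) = 30.26 m.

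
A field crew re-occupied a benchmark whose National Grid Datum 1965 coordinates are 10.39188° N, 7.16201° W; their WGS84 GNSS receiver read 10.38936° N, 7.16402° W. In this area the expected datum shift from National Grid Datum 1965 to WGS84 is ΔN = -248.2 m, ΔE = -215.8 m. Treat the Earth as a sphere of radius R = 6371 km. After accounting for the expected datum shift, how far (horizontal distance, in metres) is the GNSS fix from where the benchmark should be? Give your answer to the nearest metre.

Observed coordinate differences: Δφ = -0.00252°, Δλ = -0.00201°.
Converting to metres (1° lat = 111195 m, cos φ = 0.983597): observed ΔN = -280.2 m, observed ΔE = -219.8 m.
Subtracting the expected shift leaves a residual of -280.2 − (-248.2) = -32.0 m north and -219.8 − (-215.8) = -4.0 m east.
Residual distance = √((-32.0)² + (-4.0)²) = 32.3 m.

32 m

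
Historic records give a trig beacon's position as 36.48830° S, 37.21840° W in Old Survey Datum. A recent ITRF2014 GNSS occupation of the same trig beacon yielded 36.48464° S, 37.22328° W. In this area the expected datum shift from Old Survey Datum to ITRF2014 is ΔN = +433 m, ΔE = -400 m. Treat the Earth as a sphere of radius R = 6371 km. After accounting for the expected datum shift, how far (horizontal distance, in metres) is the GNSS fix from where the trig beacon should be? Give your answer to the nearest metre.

45 m

Observed coordinate differences: Δφ = +0.00366°, Δλ = -0.00488°.
Converting to metres (1° lat = 111195 m, cos φ = 0.803978): observed ΔN = 407.0 m, observed ΔE = -436.3 m.
Subtracting the expected shift leaves a residual of 407.0 − (433) = -26.0 m north and -436.3 − (-400) = -36.3 m east.
Residual distance = √((-26.0)² + (-36.3)²) = 44.6 m.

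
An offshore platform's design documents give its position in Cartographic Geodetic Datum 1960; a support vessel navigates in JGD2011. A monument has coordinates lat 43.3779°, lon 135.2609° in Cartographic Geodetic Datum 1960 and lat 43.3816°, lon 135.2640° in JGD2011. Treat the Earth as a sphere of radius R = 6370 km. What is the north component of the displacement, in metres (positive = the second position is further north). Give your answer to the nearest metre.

ΔN = 411 m

Δφ = 43.3816° − 43.3779° = +0.0037°; Δλ = 135.2640° − 135.2609° = +0.0031°.
1° along a meridian = πR/180 = 111177 m.
ΔN = Δφ × 111177 = 411.4 m; ΔE = Δλ × 111177 × cos(43.3779°) = +0.0031 × 111177 × 0.726840 = 250.5 m.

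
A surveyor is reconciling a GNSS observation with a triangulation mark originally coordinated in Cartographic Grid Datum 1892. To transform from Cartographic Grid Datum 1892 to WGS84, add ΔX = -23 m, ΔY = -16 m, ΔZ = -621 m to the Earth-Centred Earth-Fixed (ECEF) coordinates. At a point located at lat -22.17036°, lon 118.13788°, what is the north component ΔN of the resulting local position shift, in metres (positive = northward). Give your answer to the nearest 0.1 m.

The local north axis is (−sin φ cos λ, −sin φ sin λ, cos φ), giving ΔN = 4.093 − 5.324 − 575.087 = -576.32 m.

ΔN = -576.3 m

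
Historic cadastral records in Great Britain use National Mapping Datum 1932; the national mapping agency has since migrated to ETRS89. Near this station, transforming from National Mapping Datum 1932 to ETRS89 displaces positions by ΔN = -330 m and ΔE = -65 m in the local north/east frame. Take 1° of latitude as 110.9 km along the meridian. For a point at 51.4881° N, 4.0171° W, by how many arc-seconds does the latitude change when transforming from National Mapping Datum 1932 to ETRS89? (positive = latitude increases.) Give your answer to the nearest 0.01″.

Δφ = -10.71″

1° of latitude = 110.9 km, so Δφ = -330.0 / 110900 = -0.0029757° = -10.712″.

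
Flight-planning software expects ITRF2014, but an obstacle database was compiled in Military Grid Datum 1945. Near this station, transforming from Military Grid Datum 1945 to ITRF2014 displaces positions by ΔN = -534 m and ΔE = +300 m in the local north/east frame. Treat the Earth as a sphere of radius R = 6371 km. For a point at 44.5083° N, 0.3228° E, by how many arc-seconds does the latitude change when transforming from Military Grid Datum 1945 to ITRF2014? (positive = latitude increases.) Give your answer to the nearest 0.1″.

Δφ = -17.3″

On a sphere of radius R, 1 rad of latitude = R, so Δφ = ΔN / R = -534.0 / 6371000 = -8.3817e-05 rad = -17.289″.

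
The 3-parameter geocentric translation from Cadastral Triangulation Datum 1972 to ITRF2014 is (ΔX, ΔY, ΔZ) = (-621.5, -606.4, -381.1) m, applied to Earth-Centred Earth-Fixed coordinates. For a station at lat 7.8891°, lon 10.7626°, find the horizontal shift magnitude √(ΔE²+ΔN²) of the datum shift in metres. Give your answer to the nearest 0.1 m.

554.5 m

At φ = 7.8891°, λ = 10.7626°: sin φ = 0.137256, cos φ = 0.990536, sin λ = 0.186740, cos λ = 0.982409.
ΔE = −sin λ·ΔX + cos λ·ΔY = −(0.186740)·(-621.5) + (0.982409)·(-606.4) = -479.67 m.
ΔN = −sin φ cos λ·ΔX − sin φ sin λ·ΔY + cos φ·ΔZ = −(0.137256)(0.982409)(-621.5) − (0.137256)(0.186740)(-606.4) + (0.990536)(-381.1) = -278.15 m.
Horizontal magnitude = √(ΔE² + ΔN²) = √((-479.67)² + (-278.15)²) = 554.48 m.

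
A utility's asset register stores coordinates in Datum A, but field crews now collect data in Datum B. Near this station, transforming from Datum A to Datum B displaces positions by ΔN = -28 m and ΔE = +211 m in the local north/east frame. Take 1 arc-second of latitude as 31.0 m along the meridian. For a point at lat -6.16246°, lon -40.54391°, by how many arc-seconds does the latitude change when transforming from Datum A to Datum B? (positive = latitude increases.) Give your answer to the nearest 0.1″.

1″ of latitude = 31.00 m, so Δφ = -28.0 / 31.00 = -0.903″.

Δφ = -0.9″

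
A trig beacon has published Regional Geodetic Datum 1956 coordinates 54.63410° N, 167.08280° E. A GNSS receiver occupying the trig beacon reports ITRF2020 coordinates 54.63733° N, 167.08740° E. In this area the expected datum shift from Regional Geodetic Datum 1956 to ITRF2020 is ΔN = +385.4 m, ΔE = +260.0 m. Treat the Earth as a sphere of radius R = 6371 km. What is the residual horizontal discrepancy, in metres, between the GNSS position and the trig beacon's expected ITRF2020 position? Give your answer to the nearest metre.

45 m

Observed coordinate differences: Δφ = +0.00323°, Δλ = +0.00460°.
Converting to metres (1° lat = 111195 m, cos φ = 0.578796): observed ΔN = 359.2 m, observed ΔE = 296.1 m.
Subtracting the expected shift leaves a residual of 359.2 − (385.4) = -26.2 m north and 296.1 − (260.0) = 36.1 m east.
Residual distance = √((-26.2)² + 36.1²) = 44.6 m.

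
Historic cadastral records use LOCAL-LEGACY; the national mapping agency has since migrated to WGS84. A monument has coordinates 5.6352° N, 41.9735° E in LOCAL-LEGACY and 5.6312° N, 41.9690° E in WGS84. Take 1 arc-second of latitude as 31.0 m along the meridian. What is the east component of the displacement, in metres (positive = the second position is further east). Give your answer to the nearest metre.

Δφ = 5.6312° − 5.6352° = -0.0040°; Δλ = 41.9690° − 41.9735° = -0.0045°.
1° of latitude = 3600 × 31.00 = 111600 m.
ΔN = Δφ × 111600 = -446.4 m; ΔE = Δλ × 111600 × cos(5.6352°) = -0.0045 × 111600 × 0.995167 = -499.8 m.

ΔE = -500 m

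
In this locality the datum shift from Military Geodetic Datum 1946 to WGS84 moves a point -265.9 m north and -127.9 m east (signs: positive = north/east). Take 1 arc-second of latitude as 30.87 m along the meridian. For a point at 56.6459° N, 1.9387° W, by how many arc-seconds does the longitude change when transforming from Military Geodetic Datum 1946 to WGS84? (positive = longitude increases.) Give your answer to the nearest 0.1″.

Δλ = -7.5″

At latitude 56.6459°, cos φ = 0.549812.
1″ of longitude at this latitude = 30.87 × cos φ = 16.9727 m, so Δλ = -127.9 / 16.9727 = -7.536″.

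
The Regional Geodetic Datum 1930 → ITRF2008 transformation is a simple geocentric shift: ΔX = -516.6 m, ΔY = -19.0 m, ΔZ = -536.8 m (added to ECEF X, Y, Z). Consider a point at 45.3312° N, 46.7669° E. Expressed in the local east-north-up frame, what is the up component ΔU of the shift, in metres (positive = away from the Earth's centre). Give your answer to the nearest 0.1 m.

At φ = 45.3312°, λ = 46.7669°: sin φ = 0.711182, cos φ = 0.703008, sin λ = 0.728573, cos λ = 0.684968.
ΔU = cos φ cos λ·ΔX + cos φ sin λ·ΔY + sin φ·ΔZ = (0.703008)(0.684968)(-516.6) + (0.703008)(0.728573)(-19.0) + (0.711182)(-536.8) = -640.26 m.

ΔU = -640.3 m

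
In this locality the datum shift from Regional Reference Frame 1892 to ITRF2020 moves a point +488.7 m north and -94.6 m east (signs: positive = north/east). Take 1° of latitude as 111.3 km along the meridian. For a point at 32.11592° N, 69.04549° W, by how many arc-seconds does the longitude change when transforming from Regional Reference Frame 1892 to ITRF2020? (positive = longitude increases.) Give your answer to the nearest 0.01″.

Δλ = -3.61″

At latitude 32.11592°, cos φ = 0.846974.
1° of longitude at this latitude = 111.3 × cos φ = 94.27 km, so Δλ = -94.6 / 94268.2 = -0.0010035° = -3.613″.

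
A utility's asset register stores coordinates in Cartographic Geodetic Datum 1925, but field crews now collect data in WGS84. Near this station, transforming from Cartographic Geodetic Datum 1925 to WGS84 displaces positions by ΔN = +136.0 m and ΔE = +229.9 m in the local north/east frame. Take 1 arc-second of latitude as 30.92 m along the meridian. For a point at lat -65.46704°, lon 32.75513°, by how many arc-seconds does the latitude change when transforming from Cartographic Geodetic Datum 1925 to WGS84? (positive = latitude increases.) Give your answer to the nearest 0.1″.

1″ of latitude = 30.92 m, so Δφ = 136.0 / 30.92 = 4.398″.

Δφ = 4.4″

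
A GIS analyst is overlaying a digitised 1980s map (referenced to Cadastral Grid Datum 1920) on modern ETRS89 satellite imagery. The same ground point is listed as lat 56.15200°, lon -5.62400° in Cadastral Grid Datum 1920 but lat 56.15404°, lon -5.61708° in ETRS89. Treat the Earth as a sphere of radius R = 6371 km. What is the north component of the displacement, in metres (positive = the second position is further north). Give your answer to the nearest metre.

ΔN = 227 m

Δφ = 56.15404° − 56.15200° = +0.00204°; Δλ = -5.61708° − -5.62400° = +0.00692°.
1° along a meridian = πR/180 = 111195 m.
ΔN = Δφ × 111195 = 226.8 m; ΔE = Δλ × 111195 × cos(56.15200°) = +0.00692 × 111195 × 0.556992 = 428.6 m.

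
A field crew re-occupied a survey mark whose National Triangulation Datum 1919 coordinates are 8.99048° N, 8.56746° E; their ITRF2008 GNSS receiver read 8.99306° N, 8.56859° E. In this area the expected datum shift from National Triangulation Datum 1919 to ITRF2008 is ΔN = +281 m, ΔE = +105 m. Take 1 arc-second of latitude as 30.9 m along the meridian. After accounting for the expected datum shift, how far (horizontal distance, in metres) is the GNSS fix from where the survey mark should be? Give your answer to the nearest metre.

20 m

Observed coordinate differences: Δφ = +0.00258°, Δλ = +0.00113°.
Converting to metres (1° lat = 111240 m, cos φ = 0.987714): observed ΔN = 287.0 m, observed ΔE = 124.2 m.
Subtracting the expected shift leaves a residual of 287.0 − (281) = 6.0 m north and 124.2 − (105) = 19.2 m east.
Residual distance = √(6.0² + 19.2²) = 20.1 m.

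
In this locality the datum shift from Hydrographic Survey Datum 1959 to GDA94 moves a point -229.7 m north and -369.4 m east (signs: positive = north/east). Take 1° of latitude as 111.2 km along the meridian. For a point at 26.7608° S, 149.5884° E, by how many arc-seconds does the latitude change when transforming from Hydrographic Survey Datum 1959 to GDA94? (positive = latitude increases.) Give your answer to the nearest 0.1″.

Δφ = -7.4″

1° of latitude = 111.2 km, so Δφ = -229.7 / 111200 = -0.0020656° = -7.436″.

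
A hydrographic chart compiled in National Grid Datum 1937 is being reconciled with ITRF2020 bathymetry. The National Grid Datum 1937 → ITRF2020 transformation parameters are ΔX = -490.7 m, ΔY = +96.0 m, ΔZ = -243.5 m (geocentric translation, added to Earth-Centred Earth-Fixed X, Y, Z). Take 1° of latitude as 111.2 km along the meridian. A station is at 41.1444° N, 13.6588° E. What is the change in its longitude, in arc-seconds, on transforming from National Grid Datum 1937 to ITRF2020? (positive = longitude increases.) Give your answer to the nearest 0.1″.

Δλ = 9.0″

sin φ = 0.657959, cos φ = 0.753054, sin λ = 0.236139, cos λ = 0.971719.
East component: ΔE = −sin λ·ΔX + cos λ·ΔY = −(0.236139)(-490.7) + (0.971719)(96.0) = 209.16 m.
1° of latitude spans 111200 m; at latitude φ, 1° of longitude spans that × cos φ = 83739.6 m, so Δλ = 209.16 / 83739.6 × 3600 = 8.992″.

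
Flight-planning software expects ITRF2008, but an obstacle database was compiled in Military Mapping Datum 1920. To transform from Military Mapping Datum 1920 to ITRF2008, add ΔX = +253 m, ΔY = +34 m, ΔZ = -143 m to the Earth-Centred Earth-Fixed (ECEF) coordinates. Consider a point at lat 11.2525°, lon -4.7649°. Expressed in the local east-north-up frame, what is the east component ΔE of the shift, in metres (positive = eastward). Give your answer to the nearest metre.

ΔE = 55 m

The local east axis at (φ, λ) is (−sin λ, cos λ, 0), so ΔE = −sin(-4.7649°)·253 + cos(-4.7649°)·34 = 54.90 m.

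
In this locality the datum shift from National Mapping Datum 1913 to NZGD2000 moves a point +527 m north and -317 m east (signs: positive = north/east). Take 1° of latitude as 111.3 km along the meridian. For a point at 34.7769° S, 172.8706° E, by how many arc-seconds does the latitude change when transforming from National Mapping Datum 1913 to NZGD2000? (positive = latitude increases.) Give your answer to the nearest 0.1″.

Δφ = 17.0″

1° of latitude = 111.3 km, so Δφ = 527.0 / 111300 = 0.0047350° = 17.046″.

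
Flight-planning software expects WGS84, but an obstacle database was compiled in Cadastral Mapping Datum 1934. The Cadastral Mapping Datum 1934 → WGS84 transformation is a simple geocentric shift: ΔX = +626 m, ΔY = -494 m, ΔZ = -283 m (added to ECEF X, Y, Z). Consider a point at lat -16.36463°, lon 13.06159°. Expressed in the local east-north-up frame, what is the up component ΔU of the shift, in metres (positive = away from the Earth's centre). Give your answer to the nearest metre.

At φ = -16.36463°, λ = 13.06159°: sin φ = -0.281749, cos φ = 0.959488, sin λ = 0.225998, cos λ = 0.974128.
ΔU = cos φ cos λ·ΔX + cos φ sin λ·ΔY + sin φ·ΔZ = (0.959488)(0.974128)(626) + (0.959488)(0.225998)(-494) + (-0.281749)(-283) = 557.71 m.

ΔU = 558 m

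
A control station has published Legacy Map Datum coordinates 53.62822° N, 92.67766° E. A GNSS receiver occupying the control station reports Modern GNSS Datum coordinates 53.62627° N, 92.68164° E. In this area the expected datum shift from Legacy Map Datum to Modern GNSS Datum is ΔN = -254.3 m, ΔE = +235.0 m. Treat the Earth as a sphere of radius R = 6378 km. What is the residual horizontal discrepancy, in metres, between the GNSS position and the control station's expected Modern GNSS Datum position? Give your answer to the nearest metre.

Observed coordinate differences: Δφ = -0.00195°, Δλ = +0.00398°.
Converting to metres (1° lat = 111317 m, cos φ = 0.593022): observed ΔN = -217.1 m, observed ΔE = 262.7 m.
Subtracting the expected shift leaves a residual of -217.1 − (-254.3) = 37.2 m north and 262.7 − (235.0) = 27.7 m east.
Residual distance = √(37.2² + 27.7²) = 46.4 m.

46 m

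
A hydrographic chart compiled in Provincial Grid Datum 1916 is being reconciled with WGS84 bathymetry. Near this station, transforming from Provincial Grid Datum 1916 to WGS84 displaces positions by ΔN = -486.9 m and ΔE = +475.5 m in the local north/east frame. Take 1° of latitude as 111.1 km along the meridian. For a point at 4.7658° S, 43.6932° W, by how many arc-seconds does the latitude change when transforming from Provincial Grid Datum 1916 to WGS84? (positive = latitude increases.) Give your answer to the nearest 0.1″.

1° of latitude = 111.1 km, so Δφ = -486.9 / 111100 = -0.0043825° = -15.777″.

Δφ = -15.8″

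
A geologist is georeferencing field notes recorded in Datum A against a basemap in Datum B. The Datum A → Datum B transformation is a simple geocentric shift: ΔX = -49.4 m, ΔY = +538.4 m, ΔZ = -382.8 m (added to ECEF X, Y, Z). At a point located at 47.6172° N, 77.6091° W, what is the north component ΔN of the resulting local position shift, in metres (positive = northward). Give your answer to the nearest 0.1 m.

The local north axis is (−sin φ cos λ, −sin φ sin λ, cos φ), giving ΔN = 7.830 + 388.430 − 258.038 = 138.22 m.

ΔN = 138.2 m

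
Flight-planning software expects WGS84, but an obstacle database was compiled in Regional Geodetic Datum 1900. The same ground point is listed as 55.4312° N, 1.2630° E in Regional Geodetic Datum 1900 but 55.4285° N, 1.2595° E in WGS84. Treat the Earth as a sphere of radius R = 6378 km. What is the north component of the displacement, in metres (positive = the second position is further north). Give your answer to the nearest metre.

ΔN = -301 m

Δφ = 55.4285° − 55.4312° = -0.0027°; Δλ = 1.2595° − 1.2630° = -0.0035°.
1° along a meridian = πR/180 = 111317 m.
ΔN = Δφ × 111317 = -300.6 m; ΔE = Δλ × 111317 × cos(55.4312°) = -0.0035 × 111317 × 0.567395 = -221.1 m.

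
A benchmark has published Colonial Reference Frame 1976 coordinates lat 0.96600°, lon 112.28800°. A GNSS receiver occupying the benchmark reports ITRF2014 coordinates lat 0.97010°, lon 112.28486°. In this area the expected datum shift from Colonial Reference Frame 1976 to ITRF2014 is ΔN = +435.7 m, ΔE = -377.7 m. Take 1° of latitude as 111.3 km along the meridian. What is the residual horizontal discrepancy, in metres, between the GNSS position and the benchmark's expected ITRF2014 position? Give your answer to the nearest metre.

35 m

Observed coordinate differences: Δφ = +0.00410°, Δλ = -0.00314°.
Converting to metres (1° lat = 111300 m, cos φ = 0.999858): observed ΔN = 456.3 m, observed ΔE = -349.4 m.
Subtracting the expected shift leaves a residual of 456.3 − (435.7) = 20.6 m north and -349.4 − (-377.7) = 28.3 m east.
Residual distance = √(20.6² + 28.3²) = 35.0 m.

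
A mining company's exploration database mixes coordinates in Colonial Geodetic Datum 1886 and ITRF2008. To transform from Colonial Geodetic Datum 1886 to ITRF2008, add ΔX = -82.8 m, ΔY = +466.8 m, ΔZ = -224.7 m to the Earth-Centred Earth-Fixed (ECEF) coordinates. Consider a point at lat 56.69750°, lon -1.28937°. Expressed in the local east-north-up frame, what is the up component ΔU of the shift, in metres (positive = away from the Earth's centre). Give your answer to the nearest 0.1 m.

The local up (radial) axis is (cos φ cos λ, cos φ sin λ, sin φ), giving ΔU = -45.451 − 5.767 − 187.801 = -239.02 m.

ΔU = -239.0 m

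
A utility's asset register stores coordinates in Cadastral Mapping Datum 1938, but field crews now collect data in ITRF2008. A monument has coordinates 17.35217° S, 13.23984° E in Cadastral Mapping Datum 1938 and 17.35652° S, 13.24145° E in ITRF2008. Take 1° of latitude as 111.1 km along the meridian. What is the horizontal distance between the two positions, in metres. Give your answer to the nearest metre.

Δφ = -17.35652° − -17.35217° = -0.00435°; Δλ = 13.24145° − 13.23984° = +0.00161°.
ΔN = Δφ × 111100 = -483.3 m; ΔE = Δλ × 111100 × cos(-17.35217°) = +0.00161 × 111100 × 0.954490 = 170.7 m.
Distance = √(ΔE² + ΔN²) = √(170.7² + (-483.3)²) = 512.6 m.

513 m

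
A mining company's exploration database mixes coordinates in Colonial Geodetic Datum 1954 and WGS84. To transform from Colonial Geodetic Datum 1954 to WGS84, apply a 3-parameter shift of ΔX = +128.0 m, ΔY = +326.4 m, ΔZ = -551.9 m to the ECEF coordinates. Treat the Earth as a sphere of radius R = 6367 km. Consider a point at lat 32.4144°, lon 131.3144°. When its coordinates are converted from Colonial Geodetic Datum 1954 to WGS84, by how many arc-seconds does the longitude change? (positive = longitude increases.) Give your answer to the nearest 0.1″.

sin φ = 0.536039, cos φ = 0.844193, sin λ = 0.751098, cos λ = -0.660190.
East component: ΔE = −sin λ·ΔX + cos λ·ΔY = −(0.751098)(128.0) + (-0.660190)(326.4) = -311.63 m.
1° of latitude spans πR/180 = 111125 m; at latitude φ, 1° of longitude spans that × cos φ = 93811.1 m, so Δλ = -311.63 / 93811.1 × 3600 = -11.959″.

Δλ = -12.0″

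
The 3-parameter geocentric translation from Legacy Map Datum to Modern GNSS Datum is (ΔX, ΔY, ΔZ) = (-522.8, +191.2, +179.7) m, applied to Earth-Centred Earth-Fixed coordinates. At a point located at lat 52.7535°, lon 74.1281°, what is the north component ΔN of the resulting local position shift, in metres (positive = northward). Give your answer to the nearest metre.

ΔN = 76 m

At φ = 52.7535°, λ = 74.1281°: sin φ = 0.796039, cos φ = 0.605245, sin λ = 0.961876, cos λ = 0.273488.
ΔN = −sin φ cos λ·ΔX − sin φ sin λ·ΔY + cos φ·ΔZ = −(0.796039)(0.273488)(-522.8) − (0.796039)(0.961876)(191.2) + (0.605245)(179.7) = 76.18 m.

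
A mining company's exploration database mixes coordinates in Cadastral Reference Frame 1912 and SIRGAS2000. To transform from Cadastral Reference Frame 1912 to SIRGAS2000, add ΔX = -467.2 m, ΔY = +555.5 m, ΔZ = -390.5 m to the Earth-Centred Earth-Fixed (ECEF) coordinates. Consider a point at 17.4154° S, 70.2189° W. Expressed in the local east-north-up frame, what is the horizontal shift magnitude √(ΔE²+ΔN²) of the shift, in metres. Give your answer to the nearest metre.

629 m

At φ = -17.4154°, λ = -70.2189°: sin φ = -0.299297, cos φ = 0.954160, sin λ = -0.940992, cos λ = 0.338428.
ΔE = −sin λ·ΔX + cos λ·ΔY = −(-0.940992)·(-467.2) + (0.338428)·(555.5) = -251.64 m.
ΔN = −sin φ cos λ·ΔX − sin φ sin λ·ΔY + cos φ·ΔZ = −(-0.299297)(0.338428)(-467.2) − (-0.299297)(-0.940992)(555.5) + (0.954160)(-390.5) = -576.37 m.
Horizontal magnitude = √(ΔE² + ΔN²) = √((-251.64)² + (-576.37)²) = 628.91 m.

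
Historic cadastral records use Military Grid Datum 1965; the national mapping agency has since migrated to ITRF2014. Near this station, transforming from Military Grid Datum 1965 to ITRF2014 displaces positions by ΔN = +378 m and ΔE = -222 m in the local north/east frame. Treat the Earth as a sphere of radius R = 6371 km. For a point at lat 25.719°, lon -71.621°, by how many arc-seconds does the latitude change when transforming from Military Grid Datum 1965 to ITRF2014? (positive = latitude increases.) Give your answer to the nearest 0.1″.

On a sphere of radius R, 1 rad of latitude = R, so Δφ = ΔN / R = 378.0 / 6371000 = 5.9331e-05 rad = 12.238″.

Δφ = 12.2″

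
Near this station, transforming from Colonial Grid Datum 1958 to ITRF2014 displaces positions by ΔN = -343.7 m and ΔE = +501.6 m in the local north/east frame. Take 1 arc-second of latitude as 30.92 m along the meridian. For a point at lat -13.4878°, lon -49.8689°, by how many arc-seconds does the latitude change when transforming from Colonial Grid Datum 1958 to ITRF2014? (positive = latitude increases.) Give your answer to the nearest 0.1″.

1″ of latitude = 30.92 m, so Δφ = -343.7 / 30.92 = -11.116″.

Δφ = -11.1″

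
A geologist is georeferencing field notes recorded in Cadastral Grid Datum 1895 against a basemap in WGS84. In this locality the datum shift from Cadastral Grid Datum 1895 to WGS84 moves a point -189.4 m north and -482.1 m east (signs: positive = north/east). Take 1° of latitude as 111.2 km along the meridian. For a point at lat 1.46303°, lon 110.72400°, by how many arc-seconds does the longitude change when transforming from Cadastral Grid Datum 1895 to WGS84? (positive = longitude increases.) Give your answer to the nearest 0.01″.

Δλ = -15.61″

At latitude 1.46303°, cos φ = 0.999674.
1° of longitude at this latitude = 111.2 × cos φ = 111.16 km, so Δλ = -482.1 / 111163.7 = -0.0043368° = -15.613″.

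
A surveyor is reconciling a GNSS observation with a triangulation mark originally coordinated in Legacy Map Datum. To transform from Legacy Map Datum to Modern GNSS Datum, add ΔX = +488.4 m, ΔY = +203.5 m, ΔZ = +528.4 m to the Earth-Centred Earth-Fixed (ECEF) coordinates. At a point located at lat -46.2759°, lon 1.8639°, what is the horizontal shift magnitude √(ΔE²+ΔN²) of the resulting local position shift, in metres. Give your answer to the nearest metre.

The local east axis at (φ, λ) is (−sin λ, cos λ, 0), so ΔE = −sin(1.8639°)·488.4 + cos(1.8639°)·203.5 = 187.51 m.
The local north axis is (−sin φ cos λ, −sin φ sin λ, cos φ), giving ΔN = 352.768 + 4.783 + 365.223 = 722.77 m.
Horizontal magnitude = √(ΔE² + ΔN²) = √(187.51² + 722.77²) = 746.70 m.

747 m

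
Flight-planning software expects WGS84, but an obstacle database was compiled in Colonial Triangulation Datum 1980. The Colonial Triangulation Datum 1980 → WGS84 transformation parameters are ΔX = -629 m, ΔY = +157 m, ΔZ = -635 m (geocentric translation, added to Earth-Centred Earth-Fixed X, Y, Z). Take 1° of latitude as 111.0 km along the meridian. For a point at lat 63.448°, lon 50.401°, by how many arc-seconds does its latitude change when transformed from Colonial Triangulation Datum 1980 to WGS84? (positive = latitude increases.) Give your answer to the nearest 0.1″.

Δφ = -1.1″

sin φ = 0.894529, cos φ = 0.447010, sin λ = 0.770524, cos λ = 0.637411.
North component: ΔN = −sin φ cos λ·ΔX − sin φ sin λ·ΔY + cos φ·ΔZ = −(0.894529)(0.637411)(-629) − (0.894529)(0.770524)(157) + (0.447010)(-635) = -33.42 m.
1° of latitude spans 111000 m, so Δφ = -33.42 / 111000 × 3600 = -1.084″.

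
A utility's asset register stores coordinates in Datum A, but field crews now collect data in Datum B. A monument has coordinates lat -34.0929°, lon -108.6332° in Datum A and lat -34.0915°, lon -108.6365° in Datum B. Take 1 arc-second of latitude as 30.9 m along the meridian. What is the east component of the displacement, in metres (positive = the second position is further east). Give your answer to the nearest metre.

ΔE = -304 m

Δφ = -34.0915° − -34.0929° = +0.0014°; Δλ = -108.6365° − -108.6332° = -0.0033°.
1° of latitude = 3600 × 30.90 = 111240 m.
ΔN = Δφ × 111240 = 155.7 m; ΔE = Δλ × 111240 × cos(-34.0929°) = -0.0033 × 111240 × 0.828130 = -304.0 m.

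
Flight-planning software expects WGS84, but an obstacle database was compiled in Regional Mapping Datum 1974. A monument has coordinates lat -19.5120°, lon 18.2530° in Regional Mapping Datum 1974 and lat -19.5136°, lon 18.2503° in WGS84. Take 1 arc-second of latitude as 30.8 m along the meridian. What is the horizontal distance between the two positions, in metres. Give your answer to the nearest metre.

333 m

Δφ = -19.5136° − -19.5120° = -0.0016°; Δλ = 18.2503° − 18.2530° = -0.0027°.
1° of latitude = 3600 × 30.80 = 110880 m.
ΔN = Δφ × 110880 = -177.4 m; ΔE = Δλ × 110880 × cos(-19.5120°) = -0.0027 × 110880 × 0.942572 = -282.2 m.
Distance = √(ΔE² + ΔN²) = √((-282.2)² + (-177.4)²) = 333.3 m.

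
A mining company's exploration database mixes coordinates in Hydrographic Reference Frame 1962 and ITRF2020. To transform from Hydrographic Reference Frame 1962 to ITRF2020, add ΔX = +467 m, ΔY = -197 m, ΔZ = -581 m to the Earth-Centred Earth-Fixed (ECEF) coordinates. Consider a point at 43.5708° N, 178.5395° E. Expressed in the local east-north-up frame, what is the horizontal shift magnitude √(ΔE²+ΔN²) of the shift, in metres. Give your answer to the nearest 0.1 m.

At φ = 43.5708°, λ = 178.5395°: sin φ = 0.689250, cos φ = 0.724523, sin λ = 0.025488, cos λ = -0.999675.
ΔE = −sin λ·ΔX + cos λ·ΔY = −(0.025488)·(467) + (-0.999675)·(-197) = 185.03 m.
ΔN = −sin φ cos λ·ΔX − sin φ sin λ·ΔY + cos φ·ΔZ = −(0.689250)(-0.999675)(467) − (0.689250)(0.025488)(-197) + (0.724523)(-581) = -95.71 m.
Horizontal magnitude = √(ΔE² + ΔN²) = √(185.03² + (-95.71)²) = 208.32 m.

208.3 m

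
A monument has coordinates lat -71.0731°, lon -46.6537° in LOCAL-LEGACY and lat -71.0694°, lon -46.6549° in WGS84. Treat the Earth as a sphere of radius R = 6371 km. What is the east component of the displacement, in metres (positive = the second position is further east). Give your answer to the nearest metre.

ΔE = -43 m

Δφ = -71.0694° − -71.0731° = +0.0037°; Δλ = -46.6549° − -46.6537° = -0.0012°.
1° along a meridian = πR/180 = 111195 m.
ΔN = Δφ × 111195 = 411.4 m; ΔE = Δλ × 111195 × cos(-71.0731°) = -0.0012 × 111195 × 0.324362 = -43.3 m.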